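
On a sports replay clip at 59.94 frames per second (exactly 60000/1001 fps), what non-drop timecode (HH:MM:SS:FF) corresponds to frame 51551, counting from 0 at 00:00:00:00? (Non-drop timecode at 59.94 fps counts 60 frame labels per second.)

00:14:19:11

51551 ÷ 60 = 859 full seconds, remainder 11 frames.
859 s = 0 h 14 min 19 s.
Timecode: 00:14:19:11.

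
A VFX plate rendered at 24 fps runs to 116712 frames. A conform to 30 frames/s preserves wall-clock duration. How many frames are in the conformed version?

Target frames = source frames × (target rate / source rate) = 116712 × (30)/(24) = 116712 × 5/4 = 145890.

145890 frames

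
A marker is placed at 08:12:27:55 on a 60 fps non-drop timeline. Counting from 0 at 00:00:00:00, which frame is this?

Total seconds to the label: (8 × 3600 + 12 × 60 + 27) = 29547.
Frame index = 29547 × 60 + 55 = 1772875.

1772875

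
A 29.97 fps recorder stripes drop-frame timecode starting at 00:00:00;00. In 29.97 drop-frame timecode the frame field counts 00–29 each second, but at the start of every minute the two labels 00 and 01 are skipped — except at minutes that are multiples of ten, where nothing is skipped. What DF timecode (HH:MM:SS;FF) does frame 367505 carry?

Ten DF minutes hold 17982 frames, so frame 367505 lies in block 20 (frames 359640–377621) with 7865 frames into that block.
The block's first minute is 1800 frames and the rest 1798 each; 7865 frames reaches minute 4, so 20 × 18 + 4 × 2 = 368 labels have been skipped so far.
Adding those back, label number 367505 + 368 = 367873 at 30 labels/s is 12262 s + 13 f = 3 h 24 min 22 s frame 13, i.e. 03:24:22;13.

03:24:22;13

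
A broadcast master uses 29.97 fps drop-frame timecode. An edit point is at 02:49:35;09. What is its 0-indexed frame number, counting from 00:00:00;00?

Complete 10-minute blocks: 16, each 17982 frames → 287712.
Remaining 9 whole minutes in the current block: 1800 + 8 × 1798 = 16184 frames.
Within the current minute: 35 × 30 + 9 − 2 = 1057 (labels ;00/;01 skipped at this minute). Total = 287712 + 16184 + 1057 = 304953.

304953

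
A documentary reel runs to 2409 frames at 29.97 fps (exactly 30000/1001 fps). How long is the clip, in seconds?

80.3803 seconds

Running time = 2409 / (30000/1001) = 80.3803 s.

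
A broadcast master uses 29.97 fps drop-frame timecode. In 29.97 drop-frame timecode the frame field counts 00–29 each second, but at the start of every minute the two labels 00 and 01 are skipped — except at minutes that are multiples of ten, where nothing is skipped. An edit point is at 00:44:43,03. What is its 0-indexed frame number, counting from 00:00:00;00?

80413

As if non-drop at 30 labels/s: (0 × 3600 + 44 × 60 + 43) × 30 + 3 = 80493.
Minute boundaries passed: 44; those not divisible by 10: 44 − 4 = 40; dropped labels = 2 × 40 = 80.
Actual frame index = 80493 − 80 = 80413.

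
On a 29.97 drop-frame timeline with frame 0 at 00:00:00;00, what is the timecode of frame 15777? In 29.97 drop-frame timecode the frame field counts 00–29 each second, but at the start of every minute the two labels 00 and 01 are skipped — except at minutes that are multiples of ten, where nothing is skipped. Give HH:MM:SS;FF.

00:08:46;13

Each 10-minute DF block holds 10 × 60 × 30 − 9 × 2 = 17982 frames. 15777 ÷ 17982 → 0 full blocks, remainder 15777.
Within the partial block the first minute is 1800 frames and each further minute 1798, so 8 further minute boundaries passed. Total skipped labels = 18 × 0 + 2 × 8 = 16.
Non-drop label index = 15777 + 16 = 15793; at 30 labels/s that is 00:08:46:13, i.e. DF 00:08:46;13.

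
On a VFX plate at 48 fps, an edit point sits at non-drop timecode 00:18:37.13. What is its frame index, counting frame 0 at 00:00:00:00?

53629

Total seconds to the label: (0 × 3600 + 18 × 60 + 37) = 1117.
Frame index = 1117 × 48 + 13 = 53629.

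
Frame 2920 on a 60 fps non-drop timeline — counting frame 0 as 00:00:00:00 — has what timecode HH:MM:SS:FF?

00:00:48:40

2920 ÷ 60 = 48 full seconds, remainder 40 frames.
48 s = 0 h 0 min 48 s.
Timecode: 00:00:48:40.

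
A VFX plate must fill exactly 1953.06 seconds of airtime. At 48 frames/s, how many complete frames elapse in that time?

93746 frames

Frames = 1953.06 × 48 = 2343672/25 ≈ 93746.8800.
Complete frames: 93746.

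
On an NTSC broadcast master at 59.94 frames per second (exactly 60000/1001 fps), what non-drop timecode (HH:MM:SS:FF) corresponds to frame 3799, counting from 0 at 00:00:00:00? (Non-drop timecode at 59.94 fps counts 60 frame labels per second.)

00:01:03:19

3799 ÷ 60 = 63 full seconds, remainder 19 frames.
63 s = 0 h 1 min 3 s.
Timecode: 00:01:03:19.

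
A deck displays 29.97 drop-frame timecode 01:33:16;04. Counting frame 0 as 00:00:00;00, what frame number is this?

167716

As if non-drop at 30 labels/s: (1 × 3600 + 33 × 60 + 16) × 30 + 4 = 167884.
Minute boundaries passed: 93; those not divisible by 10: 93 − 9 = 84; dropped labels = 2 × 84 = 168.
Actual frame index = 167884 − 168 = 167716.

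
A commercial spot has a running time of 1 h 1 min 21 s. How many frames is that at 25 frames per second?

1 h 1 min 21 s = 3681 s.
Frames = 3681 × 25 = 92025.

92025 frames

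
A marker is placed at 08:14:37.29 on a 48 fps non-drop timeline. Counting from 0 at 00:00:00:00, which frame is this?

frame 1424525

Total seconds to the label: (8 × 3600 + 14 × 60 + 37) = 29677.
Frame index = 29677 × 48 + 29 = 1424525.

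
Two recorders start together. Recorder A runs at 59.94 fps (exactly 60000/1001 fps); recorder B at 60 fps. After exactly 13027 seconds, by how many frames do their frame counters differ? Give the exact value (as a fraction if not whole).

A emits 60000/1001 × 13027 = 111660000/143 frames; B emits 60 × 13027 = 781620.
Difference = 111660/143 frames (≈ 780.8392); B is ahead of A.

111660/143 frames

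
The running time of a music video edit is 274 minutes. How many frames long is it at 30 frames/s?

493200 frames

274 min = 16440 s.
Frames = 16440 × 30 = 493200.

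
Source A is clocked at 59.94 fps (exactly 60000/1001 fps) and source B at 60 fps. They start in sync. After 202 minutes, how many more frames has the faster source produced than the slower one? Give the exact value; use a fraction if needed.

202 min = 12120 s.
A emits 60000/1001 × 12120 = 727200000/1001 frames; B emits 60 × 12120 = 727200.
Difference = 727200/1001 frames (≈ 726.4735); B is ahead of A.

727200/1001 frames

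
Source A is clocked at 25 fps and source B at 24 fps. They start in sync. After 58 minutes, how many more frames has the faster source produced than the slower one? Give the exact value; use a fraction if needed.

58 min = 3480 s.
A emits 25 × 3480 = 87000 frames; B emits 24 × 3480 = 83520.
Difference = 3480 frames; B is behind A.

3480 frames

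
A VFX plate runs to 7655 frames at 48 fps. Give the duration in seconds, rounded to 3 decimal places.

Running time = 7655 × 1/48 = 7655/48 s ≈ 159.479 s.

159.479 seconds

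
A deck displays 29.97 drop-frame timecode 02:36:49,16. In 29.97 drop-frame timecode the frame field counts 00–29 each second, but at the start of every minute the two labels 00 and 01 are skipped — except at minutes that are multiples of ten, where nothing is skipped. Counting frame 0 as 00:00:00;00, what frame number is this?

282004

Complete 10-minute blocks: 15, each 17982 frames → 269730.
Remaining 6 whole minutes in the current block: 1800 + 5 × 1798 = 10790 frames.
Within the current minute: 49 × 30 + 16 − 2 = 1484 (labels ;00/;01 skipped at this minute). Total = 269730 + 10790 + 1484 = 282004.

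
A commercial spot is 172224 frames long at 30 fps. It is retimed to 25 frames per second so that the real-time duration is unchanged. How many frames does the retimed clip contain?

143520 frames

Target frames = source frames × (target rate / source rate) = 172224 × (25)/(30) = 172224 × 5/6 = 143520.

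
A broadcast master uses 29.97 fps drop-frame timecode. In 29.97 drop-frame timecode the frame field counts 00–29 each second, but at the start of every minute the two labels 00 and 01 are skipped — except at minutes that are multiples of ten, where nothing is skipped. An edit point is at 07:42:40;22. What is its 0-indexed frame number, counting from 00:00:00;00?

831990

As if non-drop at 30 labels/s: (7 × 3600 + 42 × 60 + 40) × 30 + 22 = 832822.
Minute boundaries passed: 462; those not divisible by 10: 462 − 46 = 416; dropped labels = 2 × 416 = 832.
Actual frame index = 832822 − 832 = 831990.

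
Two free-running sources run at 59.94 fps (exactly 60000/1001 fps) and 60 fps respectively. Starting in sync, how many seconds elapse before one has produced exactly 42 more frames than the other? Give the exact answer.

700.7 seconds

The gap grows by |60 − 60000/1001| = 60/1001 frames per second.
Time for a 42-frame gap: 42 ÷ (60/1001) = 700.7 s.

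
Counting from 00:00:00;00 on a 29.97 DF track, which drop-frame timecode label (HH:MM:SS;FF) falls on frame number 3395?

Ten DF minutes hold 17982 frames, so frame 3395 lies in block 0 (frames 0–17981) with 3395 frames into that block.
The block's first minute is 1800 frames and the rest 1798 each; 3395 frames reaches minute 1, so 0 × 18 + 1 × 2 = 2 labels have been skipped so far.
Adding those back, label number 3395 + 2 = 3397 at 30 labels/s is 113 s + 7 f = 0 h 1 min 53 s frame 7, i.e. 00:01:53;07.

00:01:53;07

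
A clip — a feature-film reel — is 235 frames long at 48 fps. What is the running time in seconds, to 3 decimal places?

Running time = 235 × 1/48 = 235/48 s ≈ 4.896 s.

4.896 seconds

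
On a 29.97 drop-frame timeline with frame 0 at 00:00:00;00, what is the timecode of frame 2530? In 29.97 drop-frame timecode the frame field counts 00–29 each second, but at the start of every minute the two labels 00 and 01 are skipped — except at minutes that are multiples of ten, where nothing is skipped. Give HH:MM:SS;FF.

00:01:24;12

Each 10-minute DF block holds 10 × 60 × 30 − 9 × 2 = 17982 frames. 2530 ÷ 17982 → 0 full blocks, remainder 2530.
Within the partial block the first minute is 1800 frames and each further minute 1798, so 1 further minute boundary passed. Total skipped labels = 18 × 0 + 2 × 1 = 2.
Non-drop label index = 2530 + 2 = 2532; at 30 labels/s that is 00:01:24:12, i.e. DF 00:01:24;12.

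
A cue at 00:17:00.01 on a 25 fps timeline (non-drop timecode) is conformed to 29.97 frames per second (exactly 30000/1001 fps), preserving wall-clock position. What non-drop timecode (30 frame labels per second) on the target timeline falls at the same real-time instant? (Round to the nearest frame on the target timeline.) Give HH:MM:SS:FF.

00:16:59:01

Source frame index: (0×3600 + 17×60 + 0) × 25 + 1 = 25501.
Real time: 25501 / (25) = 25501/25 s.
Target frame: (25501/25) × (30000/1001) = 4371600/143 ≈ 30570.629 → 30571.
At 30 labels/s: frame 30571 → 00:16:59:01.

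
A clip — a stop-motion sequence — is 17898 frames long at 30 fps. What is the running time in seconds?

596.6 seconds

Running time = 17898 / (30) = 596.6 s.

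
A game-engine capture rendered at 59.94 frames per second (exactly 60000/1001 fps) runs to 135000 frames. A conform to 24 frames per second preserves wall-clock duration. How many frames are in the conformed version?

Target frames = source frames × (target rate / source rate) = 135000 × (24)/(60000/1001) = 135000 × 1001/2500 = 54054.

54054 frames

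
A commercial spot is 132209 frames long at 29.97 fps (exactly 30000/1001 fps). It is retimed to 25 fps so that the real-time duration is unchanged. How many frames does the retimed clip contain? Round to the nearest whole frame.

Frames at target rate = 132209 × (25) / (30000/1001) = 132341209/1200 ≈ 110284.341.
Nearest whole frame: 110284.

110284 frames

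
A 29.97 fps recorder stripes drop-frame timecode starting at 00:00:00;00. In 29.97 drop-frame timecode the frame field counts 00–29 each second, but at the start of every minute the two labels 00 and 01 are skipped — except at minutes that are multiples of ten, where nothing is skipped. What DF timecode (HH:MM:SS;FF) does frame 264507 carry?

Ten DF minutes hold 17982 frames, so frame 264507 lies in block 14 (frames 251748–269729) with 12759 frames into that block.
The block's first minute is 1800 frames and the rest 1798 each; 12759 frames reaches minute 7, so 14 × 18 + 7 × 2 = 266 labels have been skipped so far.
Adding those back, label number 264507 + 266 = 264773 at 30 labels/s is 8825 s + 23 f = 2 h 27 min 5 s frame 23, i.e. 02:27:05;23.

02:27:05;23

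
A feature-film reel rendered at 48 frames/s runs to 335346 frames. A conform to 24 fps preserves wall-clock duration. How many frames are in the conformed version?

Target frames = source frames × (target rate / source rate) = 335346 × (24)/(48) = 335346 × 1/2 = 167673.

167673 frames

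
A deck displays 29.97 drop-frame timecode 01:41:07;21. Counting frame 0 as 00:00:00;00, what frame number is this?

As if non-drop at 30 labels/s: (1 × 3600 + 41 × 60 + 7) × 30 + 21 = 182031.
Minute boundaries passed: 101; those not divisible by 10: 101 − 10 = 91; dropped labels = 2 × 91 = 182.
Actual frame index = 182031 − 182 = 181849.

181849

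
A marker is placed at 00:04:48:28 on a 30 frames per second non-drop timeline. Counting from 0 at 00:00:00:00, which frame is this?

8668

Total seconds to the label: (0 × 3600 + 4 × 60 + 48) = 288.
Frame index = 288 × 30 + 28 = 8668.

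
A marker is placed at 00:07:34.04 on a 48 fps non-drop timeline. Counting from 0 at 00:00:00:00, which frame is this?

Total seconds to the label: (0 × 3600 + 7 × 60 + 34) = 454.
Frame index = 454 × 48 + 4 = 21796.

21796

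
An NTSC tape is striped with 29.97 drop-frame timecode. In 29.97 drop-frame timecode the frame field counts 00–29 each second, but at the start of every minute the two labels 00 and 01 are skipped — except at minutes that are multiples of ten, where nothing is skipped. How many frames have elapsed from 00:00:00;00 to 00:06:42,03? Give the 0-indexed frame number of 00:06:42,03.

Complete 10-minute blocks: 0, each 17982 frames → 0.
Remaining 6 whole minutes in the current block: 1800 + 5 × 1798 = 10790 frames.
Within the current minute: 42 × 30 + 3 − 2 = 1261 (labels ;00/;01 skipped at this minute). Total = 0 + 10790 + 1261 = 12051.

12051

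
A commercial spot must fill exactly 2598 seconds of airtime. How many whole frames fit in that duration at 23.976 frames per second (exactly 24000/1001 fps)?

62289 frames

Frames = 2598 × 24000/1001 = 62352000/1001 ≈ 62289.7103.
Complete frames: 62289.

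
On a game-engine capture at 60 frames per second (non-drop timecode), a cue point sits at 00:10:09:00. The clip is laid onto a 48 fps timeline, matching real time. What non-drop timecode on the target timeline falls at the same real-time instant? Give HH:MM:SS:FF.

00:10:09:00

Source frame index: (0×3600 + 10×60 + 9) × 60 + 0 = 36540.
Real time: 36540 / (60) = 609 s.
Target frame: (609) × (48) = 29232.
At 48 labels/s: frame 29232 → 00:10:09:00.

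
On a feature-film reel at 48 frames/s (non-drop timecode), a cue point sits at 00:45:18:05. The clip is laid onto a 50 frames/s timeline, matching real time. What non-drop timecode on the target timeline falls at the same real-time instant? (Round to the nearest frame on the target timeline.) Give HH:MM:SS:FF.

Source frame index: (0×3600 + 45×60 + 18) × 48 + 5 = 130469.
Real time: 130469 / (48) = 130469/48 s.
Target frame: (130469/48) × (50) = 3261725/24 ≈ 135905.208 → 135905.
At 50 labels/s: frame 135905 → 00:45:18:05.

00:45:18:05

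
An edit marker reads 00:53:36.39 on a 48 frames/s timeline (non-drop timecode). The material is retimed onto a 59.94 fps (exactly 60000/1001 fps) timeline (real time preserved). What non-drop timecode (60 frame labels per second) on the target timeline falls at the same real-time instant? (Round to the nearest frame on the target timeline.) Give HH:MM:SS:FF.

Source frame index: (0×3600 + 53×60 + 36) × 48 + 39 = 154407.
Real time: 154407 / (48) = 51469/16 s.
Target frame: (51469/16) × (60000/1001) = 17546250/91 ≈ 192815.934 → 192816.
At 60 labels/s: frame 192816 → 00:53:33:36.

00:53:33:36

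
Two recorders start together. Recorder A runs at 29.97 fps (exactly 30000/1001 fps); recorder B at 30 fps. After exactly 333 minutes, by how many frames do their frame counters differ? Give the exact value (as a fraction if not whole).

333 min = 19980 s.
A emits 30000/1001 × 19980 = 599400000/1001 frames; B emits 30 × 19980 = 599400.
Difference = 599400/1001 frames (≈ 598.8012); B is ahead of A.

599400/1001 frames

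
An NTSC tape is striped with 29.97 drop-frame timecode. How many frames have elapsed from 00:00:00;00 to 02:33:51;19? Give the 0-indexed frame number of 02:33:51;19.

276673

Complete 10-minute blocks: 15, each 17982 frames → 269730.
Remaining 3 whole minutes in the current block: 1800 + 2 × 1798 = 5396 frames.
Within the current minute: 51 × 30 + 19 − 2 = 1547 (labels ;00/;01 skipped at this minute). Total = 269730 + 5396 + 1547 = 276673.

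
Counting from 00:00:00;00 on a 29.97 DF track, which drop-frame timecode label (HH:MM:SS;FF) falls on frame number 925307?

Ten DF minutes hold 17982 frames, so frame 925307 lies in block 51 (frames 917082–935063) with 8225 frames into that block.
The block's first minute is 1800 frames and the rest 1798 each; 8225 frames reaches minute 4, so 51 × 18 + 4 × 2 = 926 labels have been skipped so far.
Adding those back, label number 925307 + 926 = 926233 at 30 labels/s is 30874 s + 13 f = 8 h 34 min 34 s frame 13, i.e. 08:34:34;13.

08:34:34;13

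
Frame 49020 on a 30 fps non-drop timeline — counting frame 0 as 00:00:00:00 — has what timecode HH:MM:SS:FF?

49020 ÷ 30 = 1634 full seconds, remainder 0 frames.
1634 s = 0 h 27 min 14 s.
Timecode: 00:27:14:00.

00:27:14:00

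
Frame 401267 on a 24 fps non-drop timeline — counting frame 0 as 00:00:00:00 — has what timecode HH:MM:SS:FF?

401267 ÷ 24 = 16719 full seconds, remainder 11 frames.
16719 s = 4 h 38 min 39 s.
Timecode: 04:38:39:11.

04:38:39:11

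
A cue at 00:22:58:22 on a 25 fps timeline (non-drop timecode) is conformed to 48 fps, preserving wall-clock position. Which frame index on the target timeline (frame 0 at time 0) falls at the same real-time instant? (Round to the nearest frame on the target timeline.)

Source frame index: (0×3600 + 22×60 + 58) × 25 + 22 = 34472.
Real time: 34472 / (25) = 34472/25 s.
Target frame: (34472/25) × (48) = 1654656/25 ≈ 66186.240 → 66186.

frame 66186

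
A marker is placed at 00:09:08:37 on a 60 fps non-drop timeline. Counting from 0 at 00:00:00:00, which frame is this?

Total seconds to the label: (0 × 3600 + 9 × 60 + 8) = 548.
Frame index = 548 × 60 + 37 = 32917.

frame 32917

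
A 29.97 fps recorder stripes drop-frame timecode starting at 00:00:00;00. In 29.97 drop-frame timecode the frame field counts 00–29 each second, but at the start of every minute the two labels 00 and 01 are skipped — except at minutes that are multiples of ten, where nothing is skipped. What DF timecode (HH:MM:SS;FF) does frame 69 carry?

00:00:02;09

Each 10-minute DF block holds 10 × 60 × 30 − 9 × 2 = 17982 frames. 69 ÷ 17982 → 0 full blocks, remainder 69.
Within the partial block the first minute is 1800 frames and each further minute 1798, so 0 further minute boundaries passed. Total skipped labels = 18 × 0 + 2 × 0 = 0.
Non-drop label index = 69 + 0 = 69; at 30 labels/s that is 00:00:02:09, i.e. DF 00:00:02;09.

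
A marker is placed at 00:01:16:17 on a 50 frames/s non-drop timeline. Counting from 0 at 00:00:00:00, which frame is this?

Total seconds to the label: (0 × 3600 + 1 × 60 + 16) = 76.
Frame index = 76 × 50 + 17 = 3817.

frame 3817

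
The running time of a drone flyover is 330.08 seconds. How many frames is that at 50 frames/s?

16504 frames

Frames = 330.08 × 50 = 16504.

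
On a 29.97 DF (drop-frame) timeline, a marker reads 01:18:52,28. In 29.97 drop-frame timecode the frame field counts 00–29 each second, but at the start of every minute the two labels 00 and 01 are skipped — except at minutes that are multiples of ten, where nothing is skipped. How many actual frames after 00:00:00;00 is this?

As if non-drop at 30 labels/s: (1 × 3600 + 18 × 60 + 52) × 30 + 28 = 141988.
Minute boundaries passed: 78; those not divisible by 10: 78 − 7 = 71; dropped labels = 2 × 71 = 142.
Actual frame index = 141988 − 142 = 141846.

141846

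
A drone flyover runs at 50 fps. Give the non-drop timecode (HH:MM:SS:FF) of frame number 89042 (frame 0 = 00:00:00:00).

89042 ÷ 50 = 1780 full seconds, remainder 42 frames.
1780 s = 0 h 29 min 40 s.
Timecode: 00:29:40:42.

00:29:40:42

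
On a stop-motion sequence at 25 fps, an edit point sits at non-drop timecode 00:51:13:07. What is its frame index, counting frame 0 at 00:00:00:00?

Total seconds to the label: (0 × 3600 + 51 × 60 + 13) = 3073.
Frame index = 3073 × 25 + 7 = 76832.

76832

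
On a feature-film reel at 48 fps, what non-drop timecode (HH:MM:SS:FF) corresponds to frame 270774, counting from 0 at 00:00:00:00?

270774 ÷ 48 = 5641 full seconds, remainder 6 frames.
5641 s = 1 h 34 min 1 s.
Timecode: 01:34:01:06.

01:34:01:06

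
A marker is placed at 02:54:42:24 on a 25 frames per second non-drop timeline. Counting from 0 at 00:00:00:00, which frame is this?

262074

Total seconds to the label: (2 × 3600 + 54 × 60 + 42) = 10482.
Frame index = 10482 × 25 + 24 = 262074.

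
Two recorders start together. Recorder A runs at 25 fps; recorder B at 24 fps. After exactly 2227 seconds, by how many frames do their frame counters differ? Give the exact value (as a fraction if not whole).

A emits 25 × 2227 = 55675 frames; B emits 24 × 2227 = 53448.
Difference = 2227 frames; B is behind A.

2227 frames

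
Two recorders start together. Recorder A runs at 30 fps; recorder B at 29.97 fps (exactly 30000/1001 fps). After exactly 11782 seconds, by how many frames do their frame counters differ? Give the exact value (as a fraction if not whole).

A emits 30 × 11782 = 353460 frames; B emits 30000/1001 × 11782 = 353460000/1001.
Difference = 353460/1001 frames (≈ 353.1069); B is behind A.

353460/1001 frames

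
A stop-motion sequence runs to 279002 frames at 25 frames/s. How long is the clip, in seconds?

Running time = 279002 / (25) = 11160.08 s.

11160.08 seconds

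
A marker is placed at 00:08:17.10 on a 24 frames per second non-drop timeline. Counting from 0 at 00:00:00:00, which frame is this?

Total seconds to the label: (0 × 3600 + 8 × 60 + 17) = 497.
Frame index = 497 × 24 + 10 = 11938.

frame 11938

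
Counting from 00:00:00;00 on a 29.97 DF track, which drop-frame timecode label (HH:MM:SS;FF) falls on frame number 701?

Ten DF minutes hold 17982 frames, so frame 701 lies in block 0 (frames 0–17981) with 701 frames into that block.
The block's first minute is 1800 frames and the rest 1798 each; 701 frames reaches minute 0, so 0 × 18 + 0 × 2 = 0 labels have been skipped so far.
Adding those back, label number 701 + 0 = 701 at 30 labels/s is 23 s + 11 f = 0 h 0 min 23 s frame 11, i.e. 00:00:23;11.

00:00:23;11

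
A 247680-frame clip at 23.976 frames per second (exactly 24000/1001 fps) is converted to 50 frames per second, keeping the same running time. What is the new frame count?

516516 frames

Target frames = source frames × (target rate / source rate) = 247680 × (50)/(24000/1001) = 247680 × 1001/480 = 516516.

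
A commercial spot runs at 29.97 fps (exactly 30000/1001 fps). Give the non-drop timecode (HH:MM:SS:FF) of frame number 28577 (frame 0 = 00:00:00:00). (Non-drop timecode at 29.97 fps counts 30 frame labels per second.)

00:15:52:17

28577 ÷ 30 = 952 full seconds, remainder 17 frames.
952 s = 0 h 15 min 52 s.
Timecode: 00:15:52:17.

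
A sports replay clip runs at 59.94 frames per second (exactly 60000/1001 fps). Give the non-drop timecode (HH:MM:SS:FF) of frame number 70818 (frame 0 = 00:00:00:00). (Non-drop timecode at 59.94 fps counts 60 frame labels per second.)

00:19:40:18

70818 ÷ 60 = 1180 full seconds, remainder 18 frames.
1180 s = 0 h 19 min 40 s.
Timecode: 00:19:40:18.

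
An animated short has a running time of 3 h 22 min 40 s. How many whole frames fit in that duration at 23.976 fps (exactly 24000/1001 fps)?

3 h 22 min 40 s = 12160 s.
Frames = 12160 × 24000/1001 = 291840000/1001 ≈ 291548.4515.
Complete frames: 291548.

291548 frames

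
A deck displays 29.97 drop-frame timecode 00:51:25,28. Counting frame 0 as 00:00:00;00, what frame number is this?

92486

Complete 10-minute blocks: 5, each 17982 frames → 89910.
Remaining 1 whole minute in the current block: 1800 + 0 × 1798 = 1800 frames.
Within the current minute: 25 × 30 + 28 − 2 = 776 (labels ;00/;01 skipped at this minute). Total = 89910 + 1800 + 776 = 92486.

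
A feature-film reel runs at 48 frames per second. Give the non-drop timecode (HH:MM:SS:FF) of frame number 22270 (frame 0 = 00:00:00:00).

00:07:43:46

22270 ÷ 48 = 463 full seconds, remainder 46 frames.
463 s = 0 h 7 min 43 s.
Timecode: 00:07:43:46.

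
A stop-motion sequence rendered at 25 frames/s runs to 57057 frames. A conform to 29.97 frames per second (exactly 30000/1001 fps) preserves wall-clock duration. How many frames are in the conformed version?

68400 frames

Target frames = source frames × (target rate / source rate) = 57057 × (30000/1001)/(25) = 57057 × 1200/1001 = 68400.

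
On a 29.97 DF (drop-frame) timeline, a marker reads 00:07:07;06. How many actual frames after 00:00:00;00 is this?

As if non-drop at 30 labels/s: (0 × 3600 + 7 × 60 + 7) × 30 + 6 = 12816.
Minute boundaries passed: 7; those not divisible by 10: 7 − 0 = 7; dropped labels = 2 × 7 = 14.
Actual frame index = 12816 − 14 = 12802.

12802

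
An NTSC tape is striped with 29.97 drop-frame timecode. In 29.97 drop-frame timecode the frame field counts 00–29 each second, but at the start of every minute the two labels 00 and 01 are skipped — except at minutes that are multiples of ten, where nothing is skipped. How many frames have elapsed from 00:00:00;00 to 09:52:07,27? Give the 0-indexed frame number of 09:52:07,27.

1064771

As if non-drop at 30 labels/s: (9 × 3600 + 52 × 60 + 7) × 30 + 27 = 1065837.
Minute boundaries passed: 592; those not divisible by 10: 592 − 59 = 533; dropped labels = 2 × 533 = 1066.
Actual frame index = 1065837 − 1066 = 1064771.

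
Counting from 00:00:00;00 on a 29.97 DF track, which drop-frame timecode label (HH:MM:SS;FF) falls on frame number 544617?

Ten DF minutes hold 17982 frames, so frame 544617 lies in block 30 (frames 539460–557441) with 5157 frames into that block.
The block's first minute is 1800 frames and the rest 1798 each; 5157 frames reaches minute 2, so 30 × 18 + 2 × 2 = 544 labels have been skipped so far.
Adding those back, label number 544617 + 544 = 545161 at 30 labels/s is 18172 s + 1 f = 5 h 2 min 52 s frame 1, i.e. 05:02:52;01.

05:02:52;01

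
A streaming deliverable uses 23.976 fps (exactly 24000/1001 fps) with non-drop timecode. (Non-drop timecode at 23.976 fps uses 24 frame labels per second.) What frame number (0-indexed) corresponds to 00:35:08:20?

Total seconds to the label: (0 × 3600 + 35 × 60 + 8) = 2108.
Frame index = 2108 × 24 + 20 = 50612.

frame 50612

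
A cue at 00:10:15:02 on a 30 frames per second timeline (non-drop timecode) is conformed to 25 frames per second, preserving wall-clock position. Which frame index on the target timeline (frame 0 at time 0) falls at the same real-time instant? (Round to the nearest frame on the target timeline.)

Source frame index: (0×3600 + 10×60 + 15) × 30 + 2 = 18452.
Real time: 18452 / (30) = 9226/15 s.
Target frame: (9226/15) × (25) = 46130/3 ≈ 15376.667 → 15377.

frame 15377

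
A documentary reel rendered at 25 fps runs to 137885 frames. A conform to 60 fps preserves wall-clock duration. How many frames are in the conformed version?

330924 frames

Frames at target rate = 137885 × (60) / (25) = 330924.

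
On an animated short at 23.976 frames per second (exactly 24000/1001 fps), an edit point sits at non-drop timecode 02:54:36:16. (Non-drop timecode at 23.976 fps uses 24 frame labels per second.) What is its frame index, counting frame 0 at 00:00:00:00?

Total seconds to the label: (2 × 3600 + 54 × 60 + 36) = 10476.
Frame index = 10476 × 24 + 16 = 251440.

frame 251440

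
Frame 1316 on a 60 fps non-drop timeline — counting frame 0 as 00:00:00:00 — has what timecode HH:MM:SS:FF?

00:00:21:56

1316 ÷ 60 = 21 full seconds, remainder 56 frames.
21 s = 0 h 0 min 21 s.
Timecode: 00:00:21:56.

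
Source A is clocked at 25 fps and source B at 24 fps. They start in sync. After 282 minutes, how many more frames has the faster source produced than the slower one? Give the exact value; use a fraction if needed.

16920 frames

282 min = 16920 s.
A emits 25 × 16920 = 423000 frames; B emits 24 × 16920 = 406080.
Difference = 16920 frames; B is behind A.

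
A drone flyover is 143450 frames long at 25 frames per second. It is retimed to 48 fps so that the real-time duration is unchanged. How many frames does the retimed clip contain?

Target frames = source frames × (target rate / source rate) = 143450 × (48)/(25) = 143450 × 48/25 = 275424.

275424 frames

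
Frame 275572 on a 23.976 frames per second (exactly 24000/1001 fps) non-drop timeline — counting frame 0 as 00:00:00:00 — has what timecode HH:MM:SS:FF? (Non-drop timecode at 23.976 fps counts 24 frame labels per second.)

03:11:22:04

275572 ÷ 24 = 11482 full seconds, remainder 4 frames.
11482 s = 3 h 11 min 22 s.
Timecode: 03:11:22:04.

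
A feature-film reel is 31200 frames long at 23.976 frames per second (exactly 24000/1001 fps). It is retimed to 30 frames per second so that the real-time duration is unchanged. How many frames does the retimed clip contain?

Target frames = source frames × (target rate / source rate) = 31200 × (30)/(24000/1001) = 31200 × 1001/800 = 39039.

39039 frames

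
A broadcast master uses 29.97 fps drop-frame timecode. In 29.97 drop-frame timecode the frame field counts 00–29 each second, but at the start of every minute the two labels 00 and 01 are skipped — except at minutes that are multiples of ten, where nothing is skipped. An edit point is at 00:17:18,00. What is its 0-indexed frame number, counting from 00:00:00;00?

31108

Complete 10-minute blocks: 1, each 17982 frames → 17982.
Remaining 7 whole minutes in the current block: 1800 + 6 × 1798 = 12588 frames.
Within the current minute: 18 × 30 + 0 − 2 = 538 (labels ;00/;01 skipped at this minute). Total = 17982 + 12588 + 538 = 31108.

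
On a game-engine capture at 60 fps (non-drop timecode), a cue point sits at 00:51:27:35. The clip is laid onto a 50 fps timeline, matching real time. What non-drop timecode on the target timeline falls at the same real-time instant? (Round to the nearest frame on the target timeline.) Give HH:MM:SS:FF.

Source frame index: (0×3600 + 51×60 + 27) × 60 + 35 = 185255.
Real time: 185255 / (60) = 37051/12 s.
Target frame: (37051/12) × (50) = 926275/6 ≈ 154379.167 → 154379.
At 50 labels/s: frame 154379 → 00:51:27:29.

00:51:27:29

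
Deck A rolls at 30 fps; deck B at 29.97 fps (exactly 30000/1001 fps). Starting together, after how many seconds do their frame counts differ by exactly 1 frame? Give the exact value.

1001/30 seconds

The gap grows by |30000/1001 − 30| = 30/1001 frames per second.
Time for a 1-frame gap: 1 ÷ (30/1001) = 1001/30 s.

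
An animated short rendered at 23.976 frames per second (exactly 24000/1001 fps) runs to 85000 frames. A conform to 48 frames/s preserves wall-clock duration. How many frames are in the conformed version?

Target frames = source frames × (target rate / source rate) = 85000 × (48)/(24000/1001) = 85000 × 1001/500 = 170170.

170170 frames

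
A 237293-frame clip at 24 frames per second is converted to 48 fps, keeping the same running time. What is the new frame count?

474586 frames

Target frames = source frames × (target rate / source rate) = 237293 × (48)/(24) = 237293 × 2 = 474586.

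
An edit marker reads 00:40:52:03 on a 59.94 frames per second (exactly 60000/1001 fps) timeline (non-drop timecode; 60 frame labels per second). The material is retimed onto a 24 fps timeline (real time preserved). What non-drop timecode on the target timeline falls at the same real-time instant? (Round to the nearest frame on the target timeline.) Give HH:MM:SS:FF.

00:40:54:12

Source frame index: (0×3600 + 40×60 + 52) × 60 + 3 = 147123.
Real time: 147123 / (60000/1001) = 49090041/20000 s.
Target frame: (49090041/20000) × (24) = 147270123/2500 ≈ 58908.049 → 58908.
At 24 labels/s: frame 58908 → 00:40:54:12.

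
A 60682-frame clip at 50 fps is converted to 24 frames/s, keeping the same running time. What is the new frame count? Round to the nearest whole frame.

29127 frames

Frames at target rate = 60682 × (24) / (50) = 728184/25 ≈ 29127.360.
Nearest whole frame: 29127.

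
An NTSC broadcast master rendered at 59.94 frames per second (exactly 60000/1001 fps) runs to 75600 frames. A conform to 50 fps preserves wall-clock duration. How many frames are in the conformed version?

Target frames = source frames × (target rate / source rate) = 75600 × (50)/(60000/1001) = 75600 × 1001/1200 = 63063.

63063 frames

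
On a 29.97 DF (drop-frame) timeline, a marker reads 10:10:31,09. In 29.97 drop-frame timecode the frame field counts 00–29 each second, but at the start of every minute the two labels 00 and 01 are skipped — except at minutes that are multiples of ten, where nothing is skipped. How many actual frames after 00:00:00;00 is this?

As if non-drop at 30 labels/s: (10 × 3600 + 10 × 60 + 31) × 30 + 9 = 1098939.
Minute boundaries passed: 610; those not divisible by 10: 610 − 61 = 549; dropped labels = 2 × 549 = 1098.
Actual frame index = 1098939 − 1098 = 1097841.

1097841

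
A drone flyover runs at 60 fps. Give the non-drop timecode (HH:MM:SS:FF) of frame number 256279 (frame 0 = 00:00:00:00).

256279 ÷ 60 = 4271 full seconds, remainder 19 frames.
4271 s = 1 h 11 min 11 s.
Timecode: 01:11:11:19.

01:11:11:19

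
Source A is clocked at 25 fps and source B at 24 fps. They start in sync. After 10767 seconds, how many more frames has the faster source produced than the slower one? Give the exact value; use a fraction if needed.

A emits 25 × 10767 = 269175 frames; B emits 24 × 10767 = 258408.
Difference = 10767 frames; B is behind A.

10767 frames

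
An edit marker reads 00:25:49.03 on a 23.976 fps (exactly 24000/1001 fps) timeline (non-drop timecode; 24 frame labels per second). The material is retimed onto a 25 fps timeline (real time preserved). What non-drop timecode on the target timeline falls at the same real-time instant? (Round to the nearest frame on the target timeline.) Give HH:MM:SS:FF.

00:25:50:17

Source frame index: (0×3600 + 25×60 + 49) × 24 + 3 = 37179.
Real time: 37179 / (24000/1001) = 12405393/8000 s.
Target frame: (12405393/8000) × (25) = 12405393/320 ≈ 38766.853 → 38767.
At 25 labels/s: frame 38767 → 00:25:50:17.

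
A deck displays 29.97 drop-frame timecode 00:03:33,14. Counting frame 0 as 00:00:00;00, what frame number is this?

As if non-drop at 30 labels/s: (0 × 3600 + 3 × 60 + 33) × 30 + 14 = 6404.
Minute boundaries passed: 3; those not divisible by 10: 3 − 0 = 3; dropped labels = 2 × 3 = 6.
Actual frame index = 6404 − 6 = 6398.

6398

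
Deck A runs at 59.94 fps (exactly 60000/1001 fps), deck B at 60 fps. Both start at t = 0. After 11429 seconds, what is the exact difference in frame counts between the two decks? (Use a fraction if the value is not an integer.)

A emits 60000/1001 × 11429 = 62340000/91 frames; B emits 60 × 11429 = 685740.
Difference = 62340/91 frames (≈ 685.0549); B is ahead of A.

62340/91 frames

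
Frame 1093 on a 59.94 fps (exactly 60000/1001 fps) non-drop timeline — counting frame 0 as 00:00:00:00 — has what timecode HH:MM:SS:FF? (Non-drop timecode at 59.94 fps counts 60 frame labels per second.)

00:00:18:13

1093 ÷ 60 = 18 full seconds, remainder 13 frames.
18 s = 0 h 0 min 18 s.
Timecode: 00:00:18:13.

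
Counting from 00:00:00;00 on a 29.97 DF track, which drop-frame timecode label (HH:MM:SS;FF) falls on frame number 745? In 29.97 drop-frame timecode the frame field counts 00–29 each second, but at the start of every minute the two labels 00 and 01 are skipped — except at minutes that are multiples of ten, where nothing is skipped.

Each 10-minute DF block holds 10 × 60 × 30 − 9 × 2 = 17982 frames. 745 ÷ 17982 → 0 full blocks, remainder 745.
Within the partial block the first minute is 1800 frames and each further minute 1798, so 0 further minute boundaries passed. Total skipped labels = 18 × 0 + 2 × 0 = 0.
Non-drop label index = 745 + 0 = 745; at 30 labels/s that is 00:00:24:25, i.e. DF 00:00:24;25.

00:00:24;25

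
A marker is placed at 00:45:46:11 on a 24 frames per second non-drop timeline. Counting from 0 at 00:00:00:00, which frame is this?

frame 65915

Total seconds to the label: (0 × 3600 + 45 × 60 + 46) = 2746.
Frame index = 2746 × 24 + 11 = 65915.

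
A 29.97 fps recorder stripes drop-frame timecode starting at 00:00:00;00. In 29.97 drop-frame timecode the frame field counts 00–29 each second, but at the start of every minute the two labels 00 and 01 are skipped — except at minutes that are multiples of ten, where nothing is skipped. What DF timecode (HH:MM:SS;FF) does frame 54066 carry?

Ten DF minutes hold 17982 frames, so frame 54066 lies in block 3 (frames 53946–71927) with 120 frames into that block.
The block's first minute is 1800 frames and the rest 1798 each; 120 frames reaches minute 0, so 3 × 18 + 0 × 2 = 54 labels have been skipped so far.
Adding those back, label number 54066 + 54 = 54120 at 30 labels/s is 1804 s + 0 f = 0 h 30 min 4 s frame 0, i.e. 00:30:04;00.

00:30:04;00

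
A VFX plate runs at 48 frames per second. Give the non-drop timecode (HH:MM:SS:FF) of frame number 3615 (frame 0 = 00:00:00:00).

00:01:15:15

3615 ÷ 48 = 75 full seconds, remainder 15 frames.
75 s = 0 h 1 min 15 s.
Timecode: 00:01:15:15.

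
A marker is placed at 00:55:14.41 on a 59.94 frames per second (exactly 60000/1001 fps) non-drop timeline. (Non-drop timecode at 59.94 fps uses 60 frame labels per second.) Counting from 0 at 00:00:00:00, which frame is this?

198881

Total seconds to the label: (0 × 3600 + 55 × 60 + 14) = 3314.
Frame index = 3314 × 60 + 41 = 198881.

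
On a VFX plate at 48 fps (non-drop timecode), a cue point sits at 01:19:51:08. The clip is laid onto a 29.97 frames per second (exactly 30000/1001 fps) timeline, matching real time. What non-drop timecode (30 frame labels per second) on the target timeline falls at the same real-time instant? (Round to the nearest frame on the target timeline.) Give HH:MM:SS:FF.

Source frame index: (1×3600 + 19×60 + 51) × 48 + 8 = 229976.
Real time: 229976 / (48) = 28747/6 s.
Target frame: (28747/6) × (30000/1001) = 143735000/1001 ≈ 143591.409 → 143591.
At 30 labels/s: frame 143591 → 01:19:46:11.

01:19:46:11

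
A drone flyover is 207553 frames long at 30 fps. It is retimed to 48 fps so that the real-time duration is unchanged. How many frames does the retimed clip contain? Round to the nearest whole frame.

Frames at target rate = 207553 × (48) / (30) = 1660424/5 ≈ 332084.800.
Nearest whole frame: 332085.

332085 frames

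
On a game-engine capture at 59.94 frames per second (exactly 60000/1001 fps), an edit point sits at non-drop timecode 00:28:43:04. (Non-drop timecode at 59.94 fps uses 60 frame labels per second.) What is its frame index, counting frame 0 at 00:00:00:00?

Total seconds to the label: (0 × 3600 + 28 × 60 + 43) = 1723.
Frame index = 1723 × 60 + 4 = 103384.

frame 103384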